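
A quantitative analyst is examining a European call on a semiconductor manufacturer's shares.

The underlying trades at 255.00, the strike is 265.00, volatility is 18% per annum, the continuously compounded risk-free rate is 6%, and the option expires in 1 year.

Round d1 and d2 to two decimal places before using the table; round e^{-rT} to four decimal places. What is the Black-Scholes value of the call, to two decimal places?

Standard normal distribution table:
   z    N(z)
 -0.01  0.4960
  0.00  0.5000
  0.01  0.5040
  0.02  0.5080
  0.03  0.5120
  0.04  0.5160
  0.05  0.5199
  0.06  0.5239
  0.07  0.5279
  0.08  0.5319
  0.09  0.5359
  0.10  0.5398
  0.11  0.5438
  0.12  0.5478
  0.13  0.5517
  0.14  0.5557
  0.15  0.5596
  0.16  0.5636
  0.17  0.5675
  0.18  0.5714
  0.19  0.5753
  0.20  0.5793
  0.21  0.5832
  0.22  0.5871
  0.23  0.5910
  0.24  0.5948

20.93

σ√T = 0.18 × 1.0000 = 0.1800
ln(S/K) + (r + σ²/2)T = ln(255/265) + (0.06 + 0.18²/2)·1 = -0.0385 + 0.0762 = 0.0377
d₁ = 0.0377 / 0.1800 = 0.2096 ≈ 0.21
d₂ = d₁ − σ√T = 0.2096 − 0.1800 = 0.0296 ≈ 0.03
exp(−rT) = exp(−0.06·1) = 0.9418
N(d₁) = N(0.21) = 0.5832;  N(d₂) = N(0.03) = 0.5120
C = 255·0.5832 − 265·0.9418·0.5120 = 148.7160 − 127.7834 = 20.9326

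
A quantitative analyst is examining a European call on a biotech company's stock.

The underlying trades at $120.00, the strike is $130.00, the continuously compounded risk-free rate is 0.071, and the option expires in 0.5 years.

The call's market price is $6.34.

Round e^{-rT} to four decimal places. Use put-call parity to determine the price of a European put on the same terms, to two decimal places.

$11.80

e^(−rT) = e^(−0.071·0.5) = 0.9651
Put-call parity: C − P = S − K·e^(−rT) = 120 − 130·0.9651 = 120 − 125.4630 = -5.4630
P = C − (C − P) = 6.34 − (-5.4630) = 11.8030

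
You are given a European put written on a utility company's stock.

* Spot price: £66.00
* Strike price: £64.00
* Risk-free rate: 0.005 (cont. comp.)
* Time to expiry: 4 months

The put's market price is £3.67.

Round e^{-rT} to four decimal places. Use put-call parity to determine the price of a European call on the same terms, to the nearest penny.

£5.78

e^(−rT) = e^(−0.005·0.3333) = 0.9983
Put-call parity: C − P = S − K·e^(−rT) = 66 − 64·0.9983 = 66 − 63.8912 = 2.1088
C = P + (C − P) = 3.67 + (2.1088) = 5.7788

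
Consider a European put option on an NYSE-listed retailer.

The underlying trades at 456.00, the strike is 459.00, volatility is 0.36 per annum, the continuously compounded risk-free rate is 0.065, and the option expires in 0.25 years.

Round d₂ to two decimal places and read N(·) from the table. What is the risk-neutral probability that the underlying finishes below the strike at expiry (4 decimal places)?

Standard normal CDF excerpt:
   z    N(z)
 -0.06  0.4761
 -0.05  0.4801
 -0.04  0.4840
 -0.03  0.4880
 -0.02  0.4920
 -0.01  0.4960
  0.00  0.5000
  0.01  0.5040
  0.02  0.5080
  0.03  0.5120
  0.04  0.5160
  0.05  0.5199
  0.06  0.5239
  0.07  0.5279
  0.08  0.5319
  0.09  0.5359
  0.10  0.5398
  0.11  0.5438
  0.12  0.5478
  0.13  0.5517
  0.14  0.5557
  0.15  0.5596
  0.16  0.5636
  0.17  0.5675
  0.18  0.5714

T = 0.25;  σ√T = 0.1800
ln(S/K) + (r + σ²/2)T = ln(456/459) + (0.065 + 0.36²/2)·0.25 = -0.0066 + 0.0324 = 0.0259
d₁ = 0.0259 / 0.1800 = 0.1438 → 0.14
d₂ = d₁ − σ√T = 0.1438 − 0.1800 = -0.0362 → -0.04
Risk-neutral Pr[S_T < K] = N(−d₂) = N(0.04) = 0.5160

0.5160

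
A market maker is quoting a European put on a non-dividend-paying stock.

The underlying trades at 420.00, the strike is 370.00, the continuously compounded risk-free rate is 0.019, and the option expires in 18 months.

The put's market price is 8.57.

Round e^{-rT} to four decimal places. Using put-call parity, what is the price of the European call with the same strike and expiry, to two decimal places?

68.97

exp(−rT) = exp(−0.019·1.5) = 0.9719
Put-call parity: C − P = S − K·e^(−rT) = 420 − 370·0.9719 = 420 − 359.6030 = 60.3970
C = P + (C − P) = 8.57 + (60.3970) = 68.9670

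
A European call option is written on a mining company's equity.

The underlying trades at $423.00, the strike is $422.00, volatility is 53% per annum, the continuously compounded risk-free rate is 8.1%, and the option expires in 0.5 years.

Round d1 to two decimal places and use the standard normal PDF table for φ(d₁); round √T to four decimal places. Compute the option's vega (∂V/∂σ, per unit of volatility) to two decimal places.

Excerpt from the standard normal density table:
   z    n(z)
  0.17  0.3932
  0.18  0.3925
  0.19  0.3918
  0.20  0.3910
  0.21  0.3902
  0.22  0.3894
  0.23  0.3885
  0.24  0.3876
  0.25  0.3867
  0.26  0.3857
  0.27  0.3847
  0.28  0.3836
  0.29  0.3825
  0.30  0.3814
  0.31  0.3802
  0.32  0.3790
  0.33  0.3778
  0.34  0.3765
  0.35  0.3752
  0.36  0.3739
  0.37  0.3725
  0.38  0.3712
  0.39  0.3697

114.08

σ√T = 0.53 × 0.7071 = 0.3748
d₁ = [ln(423/422) + (0.081 + 0.53²/2)·0.5] / 0.3748 = [0.0024 + 0.1107] / 0.3748 = 0.3018 → 0.30
√T = √0.5 = 0.7071
φ(d₁) = φ(0.30) = 0.3814
vega = S·φ(d₁)·√T = 423·0.3814·0.7071 = 114.0780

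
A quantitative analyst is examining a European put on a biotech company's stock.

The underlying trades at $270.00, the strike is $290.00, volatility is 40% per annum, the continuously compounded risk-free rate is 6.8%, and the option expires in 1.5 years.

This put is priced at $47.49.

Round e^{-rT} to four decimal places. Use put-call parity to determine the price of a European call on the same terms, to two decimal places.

$55.62

exp(−rT) = exp(−0.068·1.5) = 0.9030
Put-call parity: C − P = S − K·e^(−rT) = 270 − 290·0.9030 = 270 − 261.8700 = 8.1300
C = P + (C − P) = 47.49 + (8.1300) = 55.6200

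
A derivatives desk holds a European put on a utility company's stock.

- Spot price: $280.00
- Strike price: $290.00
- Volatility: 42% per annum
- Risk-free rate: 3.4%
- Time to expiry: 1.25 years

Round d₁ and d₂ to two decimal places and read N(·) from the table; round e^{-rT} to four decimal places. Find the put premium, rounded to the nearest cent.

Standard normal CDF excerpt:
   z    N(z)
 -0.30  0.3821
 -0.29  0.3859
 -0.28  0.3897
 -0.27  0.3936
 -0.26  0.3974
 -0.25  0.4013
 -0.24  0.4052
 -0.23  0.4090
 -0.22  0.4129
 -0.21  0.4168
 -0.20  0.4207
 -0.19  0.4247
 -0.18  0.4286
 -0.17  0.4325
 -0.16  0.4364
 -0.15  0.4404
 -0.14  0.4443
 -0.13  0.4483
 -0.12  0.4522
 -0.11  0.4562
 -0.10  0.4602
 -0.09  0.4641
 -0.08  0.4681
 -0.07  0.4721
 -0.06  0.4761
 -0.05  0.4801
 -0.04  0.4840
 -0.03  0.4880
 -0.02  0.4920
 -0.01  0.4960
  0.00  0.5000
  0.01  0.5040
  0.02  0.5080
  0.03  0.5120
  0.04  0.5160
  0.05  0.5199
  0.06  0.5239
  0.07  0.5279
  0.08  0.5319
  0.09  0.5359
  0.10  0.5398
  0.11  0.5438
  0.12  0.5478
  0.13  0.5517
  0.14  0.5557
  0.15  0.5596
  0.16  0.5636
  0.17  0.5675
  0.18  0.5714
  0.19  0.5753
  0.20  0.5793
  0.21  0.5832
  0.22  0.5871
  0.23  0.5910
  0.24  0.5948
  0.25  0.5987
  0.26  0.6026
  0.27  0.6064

σ√T = 0.42 × 1.1180 = 0.4696
ln(S/K) + (r + σ²/2)T = ln(280/290) + (0.034 + 0.42²/2)·1.25 = -0.0351 + 0.1527 = 0.1177
d₁ = 0.1177 / 0.4696 = 0.2506 → 0.25
d₂ = d₁ − σ√T = 0.2506 − 0.4696 = -0.2190 → -0.22
e^(−rT) = e^(−0.034·1.25) = 0.9584
N(−d₂) = N(0.22) = 0.5871;  N(−d₁) = N(-0.25) = 0.4013
P = 290·0.9584·0.5871 − 280·0.4013 = 163.1762 − 112.3640 = 50.8122

$50.81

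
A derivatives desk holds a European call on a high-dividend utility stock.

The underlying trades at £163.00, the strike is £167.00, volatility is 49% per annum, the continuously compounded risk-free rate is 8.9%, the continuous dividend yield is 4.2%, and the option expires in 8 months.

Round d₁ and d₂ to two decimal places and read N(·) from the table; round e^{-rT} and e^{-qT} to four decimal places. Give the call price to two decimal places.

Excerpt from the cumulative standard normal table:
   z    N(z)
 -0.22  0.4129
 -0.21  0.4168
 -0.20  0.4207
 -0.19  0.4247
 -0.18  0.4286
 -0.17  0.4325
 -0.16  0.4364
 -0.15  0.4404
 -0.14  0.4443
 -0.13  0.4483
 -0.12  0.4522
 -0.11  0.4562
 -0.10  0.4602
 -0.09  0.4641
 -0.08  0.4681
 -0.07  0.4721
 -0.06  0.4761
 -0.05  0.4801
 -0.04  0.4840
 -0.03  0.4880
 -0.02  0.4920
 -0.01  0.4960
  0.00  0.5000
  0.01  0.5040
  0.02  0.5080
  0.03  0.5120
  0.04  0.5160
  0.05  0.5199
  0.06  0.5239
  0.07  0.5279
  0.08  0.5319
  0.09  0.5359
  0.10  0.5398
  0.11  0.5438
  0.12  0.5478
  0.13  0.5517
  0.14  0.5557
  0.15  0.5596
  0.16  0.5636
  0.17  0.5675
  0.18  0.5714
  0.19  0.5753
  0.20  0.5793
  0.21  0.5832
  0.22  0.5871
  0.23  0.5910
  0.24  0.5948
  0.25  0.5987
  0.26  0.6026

£25.60

T = 0.6667;  σ√T = 0.4001
d₁ = [ln(163/167) + (0.089 − 0.042 + ½·0.49²)·0.6667] / (σ√T) = (-0.0242 + 0.1114) / 0.4001 = 0.2178 which rounds to 0.22
d₂ = 0.2178 − 0.4001 = -0.1823 which rounds to -0.18
e^(−qT) = e^(−0.042·0.6667) = 0.9724;  e^(−rT) = e^(−0.089·0.6667) = 0.9424
C = 163·0.9724·N(0.22) − 167·0.9424·N(-0.18) = 163·0.9724·0.5871 − 167·0.9424·0.4286 = 93.0561 − 67.4534 = 25.6026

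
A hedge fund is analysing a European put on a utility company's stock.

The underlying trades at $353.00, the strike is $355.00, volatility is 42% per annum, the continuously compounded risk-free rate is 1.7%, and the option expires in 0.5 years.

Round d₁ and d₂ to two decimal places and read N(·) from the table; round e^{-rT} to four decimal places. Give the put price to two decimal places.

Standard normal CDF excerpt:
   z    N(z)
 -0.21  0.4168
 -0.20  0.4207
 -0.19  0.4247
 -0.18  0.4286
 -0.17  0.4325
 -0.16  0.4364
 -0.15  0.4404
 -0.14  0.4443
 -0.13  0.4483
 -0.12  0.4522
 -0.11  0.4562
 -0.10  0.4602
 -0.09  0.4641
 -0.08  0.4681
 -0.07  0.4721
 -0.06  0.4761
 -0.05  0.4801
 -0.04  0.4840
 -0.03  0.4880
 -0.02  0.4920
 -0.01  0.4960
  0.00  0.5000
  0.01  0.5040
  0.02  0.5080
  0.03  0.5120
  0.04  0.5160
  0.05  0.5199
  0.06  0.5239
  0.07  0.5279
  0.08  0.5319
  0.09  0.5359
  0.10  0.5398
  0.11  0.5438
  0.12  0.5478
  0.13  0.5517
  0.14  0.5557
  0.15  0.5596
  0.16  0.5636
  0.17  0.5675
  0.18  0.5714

σ√T = 0.42·√0.5 = 0.2970
d₁ = [ln(353/355) + (0.017 + 0.42²/2)·0.5] / 0.2970 = [-0.0056 + 0.0526] / 0.2970 = 0.1581 ⇒ 0.16
d₂ = d₁ − σ√T = 0.1581 − 0.2970 = -0.1389 ⇒ -0.14
exp(−rT) = exp(−0.017·0.5) = 0.9915
N(−d₂) = N(0.14) = 0.5557;  N(−d₁) = N(-0.16) = 0.4364
P = 355·0.9915·0.5557 − 353·0.4364 = 195.5967 − 154.0492 = 41.5475

$41.55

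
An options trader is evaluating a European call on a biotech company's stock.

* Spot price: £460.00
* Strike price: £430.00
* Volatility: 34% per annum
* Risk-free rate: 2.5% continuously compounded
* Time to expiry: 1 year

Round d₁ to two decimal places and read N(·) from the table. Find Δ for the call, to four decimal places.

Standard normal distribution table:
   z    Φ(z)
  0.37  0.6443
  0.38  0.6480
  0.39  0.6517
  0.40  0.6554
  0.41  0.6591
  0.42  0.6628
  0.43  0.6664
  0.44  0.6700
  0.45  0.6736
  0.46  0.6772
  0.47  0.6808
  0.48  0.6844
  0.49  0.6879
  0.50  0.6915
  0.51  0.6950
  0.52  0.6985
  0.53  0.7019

T = 1;  σ√T = 0.3400
d₁ = [ln(460/430) + (0.025 + ½·0.34²)·1] / (σ√T) = (0.0674 + 0.0828) / 0.3400 = 0.4419 ≈ 0.44
N(d₁) = N(0.44) = 0.6700
Δ_call = N(d₁) = 0.6700

0.6700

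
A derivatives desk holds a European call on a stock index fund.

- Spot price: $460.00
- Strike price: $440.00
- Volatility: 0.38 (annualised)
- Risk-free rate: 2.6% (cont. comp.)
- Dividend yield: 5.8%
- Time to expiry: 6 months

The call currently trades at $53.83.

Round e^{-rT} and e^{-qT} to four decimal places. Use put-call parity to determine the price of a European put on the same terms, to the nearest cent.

$41.31

exp(−qT) = exp(−0.058·0.5) = 0.9714;  exp(−rT) = exp(−0.026·0.5) = 0.9871
Put-call parity: C − P = S·e^(−qT) − K·e^(−rT) = 460·0.9714 − 440·0.9871 = 446.8440 − 434.3240 = 12.5200
P = C − (C − P) = 53.83 − (12.5200) = 41.3100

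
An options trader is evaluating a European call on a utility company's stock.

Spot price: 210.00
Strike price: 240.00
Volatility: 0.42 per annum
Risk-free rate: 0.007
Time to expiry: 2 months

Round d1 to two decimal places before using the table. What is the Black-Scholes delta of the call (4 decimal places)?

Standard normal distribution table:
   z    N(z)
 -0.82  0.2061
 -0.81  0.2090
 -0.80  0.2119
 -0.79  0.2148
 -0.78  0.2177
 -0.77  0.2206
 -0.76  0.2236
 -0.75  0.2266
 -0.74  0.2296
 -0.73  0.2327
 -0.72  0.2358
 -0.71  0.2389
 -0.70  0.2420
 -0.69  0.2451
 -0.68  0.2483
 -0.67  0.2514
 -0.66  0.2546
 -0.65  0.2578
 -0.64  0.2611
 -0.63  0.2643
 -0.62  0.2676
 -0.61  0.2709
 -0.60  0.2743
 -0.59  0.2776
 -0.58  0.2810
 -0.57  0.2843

0.2451

T = 0.1667;  σ√T = 0.1715
ln(S/K) + (r + σ²/2)T = ln(210/240) + (0.007 + 0.42²/2)·0.1667 = -0.1335 + 0.0159 = -0.1177
d₁ = -0.1177 / 0.1715 = -0.6862 ⇒ -0.69
N(d₁) = N(-0.69) = 0.2451
Δ_call = N(d₁) = 0.2451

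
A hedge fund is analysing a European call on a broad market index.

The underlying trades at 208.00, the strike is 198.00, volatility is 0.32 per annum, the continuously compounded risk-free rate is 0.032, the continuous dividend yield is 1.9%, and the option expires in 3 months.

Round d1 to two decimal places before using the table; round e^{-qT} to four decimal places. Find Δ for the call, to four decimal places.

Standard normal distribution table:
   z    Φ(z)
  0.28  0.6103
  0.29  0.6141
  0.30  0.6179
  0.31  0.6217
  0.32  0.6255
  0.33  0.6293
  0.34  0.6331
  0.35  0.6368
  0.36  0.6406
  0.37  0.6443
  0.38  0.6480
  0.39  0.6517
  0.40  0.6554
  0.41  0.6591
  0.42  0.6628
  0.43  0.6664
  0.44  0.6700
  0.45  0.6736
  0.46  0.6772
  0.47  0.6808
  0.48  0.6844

σ√T = 0.32·√0.25 = 0.1600
d₁ = [ln(208/198) + (0.032 − 0.019 + 0.32²/2)·0.25] / 0.1600 = [0.0493 + 0.0161] / 0.1600 = 0.4083 ≈ 0.41
N(d₁) = N(0.41) = 0.6591
Δ_call = exp(−qT)·N(d₁) = 0.9953·0.6591 = 0.6560

0.6560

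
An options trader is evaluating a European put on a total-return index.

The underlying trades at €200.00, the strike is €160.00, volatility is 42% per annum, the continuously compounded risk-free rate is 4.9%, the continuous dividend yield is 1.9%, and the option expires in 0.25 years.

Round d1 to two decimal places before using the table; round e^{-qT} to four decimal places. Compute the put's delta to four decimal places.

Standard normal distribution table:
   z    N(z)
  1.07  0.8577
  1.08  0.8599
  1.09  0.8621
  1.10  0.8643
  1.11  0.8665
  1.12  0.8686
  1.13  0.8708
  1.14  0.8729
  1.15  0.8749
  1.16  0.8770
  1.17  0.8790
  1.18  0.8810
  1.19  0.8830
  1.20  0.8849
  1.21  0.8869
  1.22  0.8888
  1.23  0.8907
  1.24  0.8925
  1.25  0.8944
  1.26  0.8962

-0.1146

T = 0.25;  σ√T = 0.2100
d₁ = [ln(200/160) + (0.049 − 0.019 + ½·0.42²)·0.25] / (σ√T) = (0.2231 + 0.0295) / 0.2100 = 1.2033 → 1.20
N(d₁) = N(1.20) = 0.8849
Δ_put = exp(−qT)·(N(d₁) − 1) = 0.9953·(0.8849 − 1) = -0.1146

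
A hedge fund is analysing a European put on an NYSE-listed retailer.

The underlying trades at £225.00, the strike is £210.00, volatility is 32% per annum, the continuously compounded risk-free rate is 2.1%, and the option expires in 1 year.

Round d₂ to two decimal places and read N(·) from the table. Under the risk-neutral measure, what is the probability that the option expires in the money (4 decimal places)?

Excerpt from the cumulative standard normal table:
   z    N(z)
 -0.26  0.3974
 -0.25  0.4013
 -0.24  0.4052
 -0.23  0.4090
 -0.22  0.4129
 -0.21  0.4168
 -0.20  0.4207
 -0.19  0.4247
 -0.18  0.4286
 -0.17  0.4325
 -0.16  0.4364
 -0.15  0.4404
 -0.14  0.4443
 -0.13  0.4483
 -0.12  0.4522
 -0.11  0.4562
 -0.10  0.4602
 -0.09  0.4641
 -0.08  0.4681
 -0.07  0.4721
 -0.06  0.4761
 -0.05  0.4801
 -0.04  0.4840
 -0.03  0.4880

0.4522

T = 1;  σ√T = 0.3200
d₁ = [ln(225/210) + (0.021 + 0.32²/2)·1] / 0.3200 = [0.0690 + 0.0722] / 0.3200 = 0.4412 → 0.44
d₂ = d₁ − σ√T = 0.4412 − 0.3200 = 0.1212 → 0.12
Pr(exercise) under Q = N(−d₂) = N(-0.12) = 0.4522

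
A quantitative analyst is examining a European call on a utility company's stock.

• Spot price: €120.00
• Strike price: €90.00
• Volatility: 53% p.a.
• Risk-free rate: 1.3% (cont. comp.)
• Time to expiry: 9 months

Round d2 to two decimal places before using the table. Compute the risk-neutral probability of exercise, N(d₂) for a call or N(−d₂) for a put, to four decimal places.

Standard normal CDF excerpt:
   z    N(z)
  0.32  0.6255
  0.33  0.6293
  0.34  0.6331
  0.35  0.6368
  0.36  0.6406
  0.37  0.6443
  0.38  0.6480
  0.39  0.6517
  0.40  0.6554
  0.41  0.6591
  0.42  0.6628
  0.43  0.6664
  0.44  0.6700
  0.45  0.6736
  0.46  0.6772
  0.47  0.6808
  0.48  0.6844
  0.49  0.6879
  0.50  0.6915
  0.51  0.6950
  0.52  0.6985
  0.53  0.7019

σ√T = 0.53 × 0.8660 = 0.4590
d₁ = [ln(120/90) + (0.013 + ½·0.53²)·0.75] / (σ√T) = (0.2877 + 0.1151) / 0.4590 = 0.8775 → 0.88
d₂ = 0.8775 − 0.4590 = 0.4185 → 0.42
Risk-neutral Pr[S_T > K] = N(d₂) = N(0.42) = 0.6628

0.6628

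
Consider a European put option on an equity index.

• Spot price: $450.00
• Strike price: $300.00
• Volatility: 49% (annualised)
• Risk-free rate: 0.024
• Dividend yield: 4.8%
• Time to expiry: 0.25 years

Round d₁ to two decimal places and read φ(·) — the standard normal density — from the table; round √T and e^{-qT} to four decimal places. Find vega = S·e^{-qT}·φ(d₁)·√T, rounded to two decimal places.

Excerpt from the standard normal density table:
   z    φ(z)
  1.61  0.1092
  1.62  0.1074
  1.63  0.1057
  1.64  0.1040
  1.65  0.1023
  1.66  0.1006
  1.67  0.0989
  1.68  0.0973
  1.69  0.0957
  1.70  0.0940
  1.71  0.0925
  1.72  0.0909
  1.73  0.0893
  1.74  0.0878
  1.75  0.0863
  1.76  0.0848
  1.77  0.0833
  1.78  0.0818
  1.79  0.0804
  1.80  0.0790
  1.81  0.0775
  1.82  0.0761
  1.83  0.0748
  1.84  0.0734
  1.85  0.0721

19.19

T = 0.25;  σ√T = 0.2450
d₁ = [ln(450/300) + (0.024 − 0.048 + 0.49²/2)·0.25] / 0.2450 = [0.4055 + 0.0240] / 0.2450 = 1.7530 ⇒ 1.75
√T = √0.25 = 0.5000
φ(d₁) = φ(1.75) = 0.0863
e^(−qT) = e^(−0.048·0.25) = 0.9881
vega = S·e^(−qT)·φ(d₁)·√T = 450·0.9881·0.0863·0.5000 = 19.1864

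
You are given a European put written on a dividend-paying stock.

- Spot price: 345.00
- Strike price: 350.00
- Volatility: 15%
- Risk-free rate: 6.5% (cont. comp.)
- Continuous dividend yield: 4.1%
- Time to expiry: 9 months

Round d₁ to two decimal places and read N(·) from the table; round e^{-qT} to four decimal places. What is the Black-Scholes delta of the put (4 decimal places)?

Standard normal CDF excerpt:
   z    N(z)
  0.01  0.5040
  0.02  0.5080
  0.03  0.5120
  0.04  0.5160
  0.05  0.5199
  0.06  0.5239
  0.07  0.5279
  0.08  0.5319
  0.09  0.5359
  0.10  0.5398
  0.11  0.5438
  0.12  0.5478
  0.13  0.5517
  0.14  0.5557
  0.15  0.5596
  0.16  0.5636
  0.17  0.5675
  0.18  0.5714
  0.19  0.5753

-0.4500

T = 0.75;  σ√T = 0.1299
ln(S/K) + (r − q + σ²/2)T = ln(345/350) + (0.065 − 0.041 + 0.15²/2)·0.75 = -0.0144 + 0.0264 = 0.0120
d₁ = 0.0120 / 0.1299 = 0.0928 which rounds to 0.09
N(d₁) = N(0.09) = 0.5359
Δ_put = e^(−qT)·(N(d₁) − 1) = 0.9697·(0.5359 − 1) = -0.4500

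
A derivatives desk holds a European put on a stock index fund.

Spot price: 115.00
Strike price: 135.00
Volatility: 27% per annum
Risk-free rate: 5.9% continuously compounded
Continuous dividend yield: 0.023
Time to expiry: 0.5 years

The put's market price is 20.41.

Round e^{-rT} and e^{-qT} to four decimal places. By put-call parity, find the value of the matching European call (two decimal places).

3.03

e^(−qT) = e^(−0.023·0.5) = 0.9886;  e^(−rT) = e^(−0.059·0.5) = 0.9709
Put-call parity: C − P = S·e^(−qT) − K·e^(−rT) = 115·0.9886 − 135·0.9709 = 113.6890 − 131.0715 = -17.3825
C = P + (C − P) = 20.41 + (-17.3825) = 3.0275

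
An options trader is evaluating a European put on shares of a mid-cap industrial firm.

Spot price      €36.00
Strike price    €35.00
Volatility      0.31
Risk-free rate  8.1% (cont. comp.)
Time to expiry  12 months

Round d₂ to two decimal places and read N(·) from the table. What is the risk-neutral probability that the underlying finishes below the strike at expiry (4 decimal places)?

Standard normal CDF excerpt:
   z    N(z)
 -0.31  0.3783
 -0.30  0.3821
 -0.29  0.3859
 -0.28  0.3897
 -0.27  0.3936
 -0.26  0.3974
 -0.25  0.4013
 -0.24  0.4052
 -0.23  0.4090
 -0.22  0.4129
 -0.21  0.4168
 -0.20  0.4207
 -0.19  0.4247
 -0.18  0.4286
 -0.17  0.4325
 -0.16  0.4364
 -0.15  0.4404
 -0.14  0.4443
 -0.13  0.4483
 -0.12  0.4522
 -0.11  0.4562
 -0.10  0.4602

0.4207

σ√T = 0.31·√1 = 0.3100
d₁ = [ln(36/35) + (0.081 + 0.31²/2)·1] / 0.3100 = [0.0282 + 0.1290] / 0.3100 = 0.5072 → 0.51
d₂ = d₁ − σ√T = 0.5072 − 0.3100 = 0.1972 → 0.20
Risk-neutral Pr[S_T < K] = N(−d₂) = N(-0.20) = 0.4207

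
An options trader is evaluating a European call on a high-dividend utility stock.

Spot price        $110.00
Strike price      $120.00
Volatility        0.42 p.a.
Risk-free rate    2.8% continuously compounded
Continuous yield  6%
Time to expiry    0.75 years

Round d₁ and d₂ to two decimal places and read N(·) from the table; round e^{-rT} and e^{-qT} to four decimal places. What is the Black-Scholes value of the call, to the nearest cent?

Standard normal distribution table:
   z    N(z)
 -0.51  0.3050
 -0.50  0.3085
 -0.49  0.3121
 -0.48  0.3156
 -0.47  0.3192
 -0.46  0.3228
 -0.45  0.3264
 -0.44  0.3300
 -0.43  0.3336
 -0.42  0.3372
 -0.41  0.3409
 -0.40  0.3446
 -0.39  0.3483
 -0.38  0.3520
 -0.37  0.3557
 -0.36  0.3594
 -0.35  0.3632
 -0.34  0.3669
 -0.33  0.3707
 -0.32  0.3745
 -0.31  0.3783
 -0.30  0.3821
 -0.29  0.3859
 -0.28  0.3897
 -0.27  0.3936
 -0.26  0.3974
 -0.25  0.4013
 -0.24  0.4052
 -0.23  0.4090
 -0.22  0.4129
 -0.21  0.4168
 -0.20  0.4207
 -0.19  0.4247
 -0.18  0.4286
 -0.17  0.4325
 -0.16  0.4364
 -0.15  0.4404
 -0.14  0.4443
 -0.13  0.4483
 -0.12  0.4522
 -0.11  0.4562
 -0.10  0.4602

σ√T = 0.42·√0.75 = 0.3637
d₁ = [ln(110/120) + (0.028 − 0.06 + 0.42²/2)·0.75] / 0.3637 = [-0.0870 + 0.0421] / 0.3637 = -0.1233 ⇒ -0.12
d₂ = d₁ − σ√T = -0.1233 − 0.3637 = -0.4871 ⇒ -0.49
exp(−qT) = exp(−0.06·0.75) = 0.9560;  exp(−rT) = exp(−0.028·0.75) = 0.9792
C = 110·0.9560·N(-0.12) − 120·0.9792·N(-0.49) = 110·0.9560·0.4522 − 120·0.9792·0.3121 = 47.5534 − 36.6730 = 10.8804

$10.88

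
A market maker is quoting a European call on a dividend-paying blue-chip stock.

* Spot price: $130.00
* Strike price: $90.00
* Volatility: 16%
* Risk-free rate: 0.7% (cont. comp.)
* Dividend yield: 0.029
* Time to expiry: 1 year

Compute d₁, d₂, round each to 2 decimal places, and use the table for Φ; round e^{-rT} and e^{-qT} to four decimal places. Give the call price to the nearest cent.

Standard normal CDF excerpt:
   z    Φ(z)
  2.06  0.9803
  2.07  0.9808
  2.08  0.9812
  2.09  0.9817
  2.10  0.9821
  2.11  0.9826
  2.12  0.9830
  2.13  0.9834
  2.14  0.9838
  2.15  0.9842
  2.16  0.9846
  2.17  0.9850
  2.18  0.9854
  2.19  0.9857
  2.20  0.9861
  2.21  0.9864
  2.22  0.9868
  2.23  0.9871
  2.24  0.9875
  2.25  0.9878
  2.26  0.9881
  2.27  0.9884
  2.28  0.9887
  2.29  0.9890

T = 1;  σ√T = 0.1600
ln(S/K) + (r − q + σ²/2)T = ln(130/90) + (0.007 − 0.029 + 0.16²/2)·1 = 0.3677 − 0.0092 = 0.3585
d₁ = 0.3585 / 0.1600 = 2.2408 → 2.24
d₂ = d₁ − σ√T = 2.2408 − 0.1600 = 2.0808 → 2.08
exp(−qT) = exp(−0.029·1) = 0.9714;  exp(−rT) = exp(−0.007·1) = 0.9930
C = 130·0.9714·N(2.24) − 90·0.9930·N(2.08) = 130·0.9714·0.9875 − 90·0.9930·0.9812 = 124.7035 − 87.6898 = 37.0136

$37.01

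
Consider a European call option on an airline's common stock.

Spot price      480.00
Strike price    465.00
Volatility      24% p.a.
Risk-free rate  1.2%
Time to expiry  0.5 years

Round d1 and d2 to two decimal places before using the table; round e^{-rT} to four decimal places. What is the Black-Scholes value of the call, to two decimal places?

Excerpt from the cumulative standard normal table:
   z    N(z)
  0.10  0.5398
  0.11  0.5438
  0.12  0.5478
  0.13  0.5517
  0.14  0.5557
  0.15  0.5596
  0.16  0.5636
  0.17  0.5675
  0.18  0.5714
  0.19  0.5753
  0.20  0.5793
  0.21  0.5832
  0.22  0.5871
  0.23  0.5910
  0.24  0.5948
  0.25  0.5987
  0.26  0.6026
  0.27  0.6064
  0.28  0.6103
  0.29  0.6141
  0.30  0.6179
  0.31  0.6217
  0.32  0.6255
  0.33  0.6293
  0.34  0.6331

41.57

σ√T = 0.24 × 0.7071 = 0.1697
d₁ = [ln(480/465) + (0.012 + ½·0.24²)·0.5] / (σ√T) = (0.0317 + 0.0204) / 0.1697 = 0.3073 ⇒ 0.31
d₂ = 0.3073 − 0.1697 = 0.1376 ⇒ 0.14
exp(−rT) = exp(−0.012·0.5) = 0.9940
N(d₁) = N(0.31) = 0.6217;  N(d₂) = N(0.14) = 0.5557
C = 480·0.6217 − 465·0.9940·0.5557 = 298.4160 − 256.8501 = 41.5659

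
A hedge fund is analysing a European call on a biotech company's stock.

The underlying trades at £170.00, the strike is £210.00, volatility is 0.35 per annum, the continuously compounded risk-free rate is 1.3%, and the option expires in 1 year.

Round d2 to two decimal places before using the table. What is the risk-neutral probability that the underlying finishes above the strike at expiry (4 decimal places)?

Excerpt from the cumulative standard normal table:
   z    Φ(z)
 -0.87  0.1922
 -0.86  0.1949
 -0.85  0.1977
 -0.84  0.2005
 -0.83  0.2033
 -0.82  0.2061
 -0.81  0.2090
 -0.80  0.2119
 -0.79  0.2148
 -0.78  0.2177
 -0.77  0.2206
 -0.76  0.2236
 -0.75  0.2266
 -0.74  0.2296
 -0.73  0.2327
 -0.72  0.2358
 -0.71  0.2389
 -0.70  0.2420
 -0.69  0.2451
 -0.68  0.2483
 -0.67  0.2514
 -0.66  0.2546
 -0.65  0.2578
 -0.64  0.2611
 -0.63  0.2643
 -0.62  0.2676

0.2296

σ√T = 0.35 × 1.0000 = 0.3500
d₁ = [ln(170/210) + (0.013 + ½·0.35²)·1] / (σ√T) = (-0.2113 + 0.0742) / 0.3500 = -0.3916 → -0.39
d₂ = -0.3916 − 0.3500 = -0.7416 → -0.74
Pr(exercise) under Q = N(d₂) = 0.2296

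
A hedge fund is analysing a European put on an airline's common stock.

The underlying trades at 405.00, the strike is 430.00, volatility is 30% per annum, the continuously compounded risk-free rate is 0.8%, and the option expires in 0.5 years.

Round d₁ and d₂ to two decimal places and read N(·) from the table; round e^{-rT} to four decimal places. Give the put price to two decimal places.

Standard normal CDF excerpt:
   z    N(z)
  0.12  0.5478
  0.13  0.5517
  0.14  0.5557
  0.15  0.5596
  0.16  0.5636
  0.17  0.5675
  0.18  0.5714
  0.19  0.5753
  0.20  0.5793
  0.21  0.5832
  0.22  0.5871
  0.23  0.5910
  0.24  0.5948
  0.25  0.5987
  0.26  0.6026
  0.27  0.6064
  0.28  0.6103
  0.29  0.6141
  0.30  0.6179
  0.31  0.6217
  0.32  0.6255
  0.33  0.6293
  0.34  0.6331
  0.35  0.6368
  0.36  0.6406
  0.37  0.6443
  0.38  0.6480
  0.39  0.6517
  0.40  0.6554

T = 0.5;  σ√T = 0.2121
ln(S/K) + (r + σ²/2)T = ln(405/430) + (0.008 + 0.3²/2)·0.5 = -0.0599 + 0.0265 = -0.0334
d₁ = -0.0334 / 0.2121 = -0.1574 → -0.16
d₂ = d₁ − σ√T = -0.1574 − 0.2121 = -0.3696 → -0.37
e^(−rT) = e^(−0.008·0.5) = 0.9960
N(−d₂) = N(0.37) = 0.6443;  N(−d₁) = N(0.16) = 0.5636
P = 430·0.9960·0.6443 − 405·0.5636 = 275.9408 − 228.2580 = 47.6828

47.68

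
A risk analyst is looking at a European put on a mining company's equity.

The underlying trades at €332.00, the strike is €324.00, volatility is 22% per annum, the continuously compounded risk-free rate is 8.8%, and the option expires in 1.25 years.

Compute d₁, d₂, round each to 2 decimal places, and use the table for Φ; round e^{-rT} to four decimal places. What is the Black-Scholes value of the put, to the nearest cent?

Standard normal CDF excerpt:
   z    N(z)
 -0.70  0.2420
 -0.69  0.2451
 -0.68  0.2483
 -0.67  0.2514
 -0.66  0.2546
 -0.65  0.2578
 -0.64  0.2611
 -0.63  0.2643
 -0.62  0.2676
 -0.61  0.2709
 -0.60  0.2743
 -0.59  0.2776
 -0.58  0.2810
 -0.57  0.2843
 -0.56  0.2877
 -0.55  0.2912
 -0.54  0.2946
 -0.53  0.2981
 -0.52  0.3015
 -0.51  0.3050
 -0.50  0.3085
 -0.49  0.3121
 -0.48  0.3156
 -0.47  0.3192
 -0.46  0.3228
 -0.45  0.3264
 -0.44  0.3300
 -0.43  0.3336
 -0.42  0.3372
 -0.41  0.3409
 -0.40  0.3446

σ√T = 0.22·√1.25 = 0.2460
d₁ = [ln(332/324) + (0.088 + 0.22²/2)·1.25] / 0.2460 = [0.0244 + 0.1402] / 0.2460 = 0.6694 which rounds to 0.67
d₂ = d₁ − σ√T = 0.6694 − 0.2460 = 0.4234 which rounds to 0.42
exp(−rT) = exp(−0.088·1.25) = 0.8958
N(−d₂) = N(-0.42) = 0.3372;  N(−d₁) = N(-0.67) = 0.2514
P = 324·0.8958·0.3372 − 332·0.2514 = 97.8687 − 83.4648 = 14.4039

€14.40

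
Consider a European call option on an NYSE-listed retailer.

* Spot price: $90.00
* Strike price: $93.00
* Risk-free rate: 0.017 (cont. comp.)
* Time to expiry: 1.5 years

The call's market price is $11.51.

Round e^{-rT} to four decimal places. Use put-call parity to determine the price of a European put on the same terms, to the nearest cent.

$12.17

e^(−rT) = e^(−0.017·1.5) = 0.9748
Put-call parity: C − P = S − K·e^(−rT) = 90 − 93·0.9748 = 90 − 90.6564 = -0.6564
P = C − (C − P) = 11.51 − (-0.6564) = 12.1664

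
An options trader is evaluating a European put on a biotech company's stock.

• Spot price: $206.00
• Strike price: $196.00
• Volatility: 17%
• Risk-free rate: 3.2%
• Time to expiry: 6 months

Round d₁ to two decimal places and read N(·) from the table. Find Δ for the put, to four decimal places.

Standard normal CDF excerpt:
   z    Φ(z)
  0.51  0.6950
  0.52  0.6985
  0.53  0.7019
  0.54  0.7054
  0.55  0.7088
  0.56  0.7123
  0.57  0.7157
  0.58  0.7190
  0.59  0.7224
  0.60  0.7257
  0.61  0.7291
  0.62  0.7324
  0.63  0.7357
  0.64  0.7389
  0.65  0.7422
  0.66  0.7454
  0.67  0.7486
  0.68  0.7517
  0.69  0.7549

-0.2709

σ√T = 0.17·√0.5 = 0.1202
d₁ = [ln(206/196) + (0.032 + 0.17²/2)·0.5] / 0.1202 = [0.0498 + 0.0232] / 0.1202 = 0.6072 ⇒ 0.61
N(d₁) = N(0.61) = 0.7291
Δ_put = N(d₁) − 1 = 0.7291 − 1 = -0.2709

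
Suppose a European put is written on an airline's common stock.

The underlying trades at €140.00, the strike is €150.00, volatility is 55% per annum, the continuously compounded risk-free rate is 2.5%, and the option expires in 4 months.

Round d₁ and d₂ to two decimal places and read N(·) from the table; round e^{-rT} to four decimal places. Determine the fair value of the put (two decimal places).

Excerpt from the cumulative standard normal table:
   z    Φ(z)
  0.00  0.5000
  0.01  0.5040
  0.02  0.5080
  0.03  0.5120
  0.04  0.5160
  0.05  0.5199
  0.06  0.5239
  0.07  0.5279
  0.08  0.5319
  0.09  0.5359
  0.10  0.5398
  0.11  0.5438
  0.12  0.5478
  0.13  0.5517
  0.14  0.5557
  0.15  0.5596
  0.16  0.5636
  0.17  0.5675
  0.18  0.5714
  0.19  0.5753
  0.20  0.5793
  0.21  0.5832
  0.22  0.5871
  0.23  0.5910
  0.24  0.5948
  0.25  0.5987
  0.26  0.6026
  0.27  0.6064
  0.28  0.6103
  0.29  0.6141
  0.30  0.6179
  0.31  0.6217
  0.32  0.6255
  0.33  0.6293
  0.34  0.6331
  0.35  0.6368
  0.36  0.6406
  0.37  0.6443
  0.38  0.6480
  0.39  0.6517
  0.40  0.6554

σ√T = 0.55 × 0.5774 = 0.3175
d₁ = [ln(140/150) + (0.025 + 0.55²/2)·0.3333] / 0.3175 = [-0.0690 + 0.0588] / 0.3175 = -0.0323 ⇒ -0.03
d₂ = d₁ − σ√T = -0.0323 − 0.3175 = -0.3498 ⇒ -0.35
exp(−rT) = exp(−0.025·0.3333) = 0.9917
N(−d₂) = N(0.35) = 0.6368;  N(−d₁) = N(0.03) = 0.5120
P = 150·0.9917·0.6368 − 140·0.5120 = 94.7272 − 71.6800 = 23.0472

€23.05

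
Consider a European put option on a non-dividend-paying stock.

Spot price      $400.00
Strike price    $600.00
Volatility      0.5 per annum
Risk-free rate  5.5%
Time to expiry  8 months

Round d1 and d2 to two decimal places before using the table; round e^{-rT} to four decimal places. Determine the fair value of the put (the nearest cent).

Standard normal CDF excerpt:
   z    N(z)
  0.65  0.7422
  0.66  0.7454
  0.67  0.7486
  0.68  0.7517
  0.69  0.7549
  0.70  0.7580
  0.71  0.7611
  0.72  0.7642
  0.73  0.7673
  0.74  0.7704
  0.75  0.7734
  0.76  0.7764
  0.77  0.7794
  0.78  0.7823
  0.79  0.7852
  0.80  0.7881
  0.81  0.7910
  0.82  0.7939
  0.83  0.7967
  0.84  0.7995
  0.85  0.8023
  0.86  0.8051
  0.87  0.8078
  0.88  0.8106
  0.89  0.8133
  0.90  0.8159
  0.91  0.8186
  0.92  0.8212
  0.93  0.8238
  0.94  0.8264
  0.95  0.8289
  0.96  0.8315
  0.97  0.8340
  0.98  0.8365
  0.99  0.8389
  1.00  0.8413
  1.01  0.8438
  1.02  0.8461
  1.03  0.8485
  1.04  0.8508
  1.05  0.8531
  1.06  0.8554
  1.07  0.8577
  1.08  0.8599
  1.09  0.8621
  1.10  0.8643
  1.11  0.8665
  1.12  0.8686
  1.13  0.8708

σ√T = 0.5 × 0.8165 = 0.4082
ln(S/K) + (r + σ²/2)T = ln(400/600) + (0.055 + 0.5²/2)·0.6667 = -0.4055 + 0.1200 = -0.2855
d₁ = -0.2855 / 0.4082 = -0.6992 → -0.70
d₂ = d₁ − σ√T = -0.6992 − 0.4082 = -1.1075 → -1.11
e^(−rT) = e^(−0.055·0.6667) = 0.9640
P = 600·0.9640·N(1.11) − 400·N(0.70) = 600·0.9640·0.8665 − 400·0.7580 = 501.1836 − 303.2000 = 197.9836

$197.98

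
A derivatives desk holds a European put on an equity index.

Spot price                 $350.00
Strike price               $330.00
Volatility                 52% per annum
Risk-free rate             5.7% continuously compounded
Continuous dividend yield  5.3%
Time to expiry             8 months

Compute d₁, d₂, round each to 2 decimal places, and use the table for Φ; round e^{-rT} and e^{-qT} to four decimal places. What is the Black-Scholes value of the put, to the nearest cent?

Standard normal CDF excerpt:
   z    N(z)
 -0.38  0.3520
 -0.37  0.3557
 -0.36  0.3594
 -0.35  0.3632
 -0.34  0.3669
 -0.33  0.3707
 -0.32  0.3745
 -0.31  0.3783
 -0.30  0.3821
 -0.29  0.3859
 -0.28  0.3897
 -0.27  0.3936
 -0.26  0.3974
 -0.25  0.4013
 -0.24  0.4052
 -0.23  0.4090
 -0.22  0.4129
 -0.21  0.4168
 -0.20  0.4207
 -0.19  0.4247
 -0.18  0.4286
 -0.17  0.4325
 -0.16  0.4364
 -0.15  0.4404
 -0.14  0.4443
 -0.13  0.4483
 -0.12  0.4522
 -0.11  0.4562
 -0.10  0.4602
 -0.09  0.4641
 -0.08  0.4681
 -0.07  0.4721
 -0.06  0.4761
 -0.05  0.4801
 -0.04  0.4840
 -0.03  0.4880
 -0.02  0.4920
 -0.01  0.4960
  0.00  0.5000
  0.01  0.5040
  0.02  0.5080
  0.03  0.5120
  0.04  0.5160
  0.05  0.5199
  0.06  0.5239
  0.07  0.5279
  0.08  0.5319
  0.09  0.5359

$46.28

σ√T = 0.52·√0.6667 = 0.4246
d₁ = [ln(350/330) + (0.057 − 0.053 + 0.52²/2)·0.6667] / 0.4246 = [0.0588 + 0.0928] / 0.4246 = 0.3572 → 0.36
d₂ = d₁ − σ√T = 0.3572 − 0.4246 = -0.0674 → -0.07
e^(−qT) = e^(−0.053·0.6667) = 0.9653;  e^(−rT) = e^(−0.057·0.6667) = 0.9627
P = 330·0.9627·N(0.07) − 350·0.9653·N(-0.36) = 330·0.9627·0.5279 − 350·0.9653·0.3594 = 167.7091 − 121.4251 = 46.2840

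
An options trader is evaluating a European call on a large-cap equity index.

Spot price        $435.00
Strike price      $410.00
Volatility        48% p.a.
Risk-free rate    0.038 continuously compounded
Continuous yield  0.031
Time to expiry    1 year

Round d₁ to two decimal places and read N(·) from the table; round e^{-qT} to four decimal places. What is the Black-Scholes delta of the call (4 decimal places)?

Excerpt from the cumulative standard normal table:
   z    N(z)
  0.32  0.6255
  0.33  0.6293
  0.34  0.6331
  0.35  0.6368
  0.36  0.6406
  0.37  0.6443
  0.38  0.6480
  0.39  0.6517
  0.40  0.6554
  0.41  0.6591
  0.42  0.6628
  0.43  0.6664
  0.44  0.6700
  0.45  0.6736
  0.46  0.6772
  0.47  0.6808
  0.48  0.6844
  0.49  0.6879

0.6282

T = 1;  σ√T = 0.4800
d₁ = [ln(435/410) + (0.038 − 0.031 + 0.48²/2)·1] / 0.4800 = [0.0592 + 0.1222] / 0.4800 = 0.3779 ⇒ 0.38
N(d₁) = N(0.38) = 0.6480
Δ_call = e^(−qT)·N(d₁) = 0.9695·0.6480 = 0.6282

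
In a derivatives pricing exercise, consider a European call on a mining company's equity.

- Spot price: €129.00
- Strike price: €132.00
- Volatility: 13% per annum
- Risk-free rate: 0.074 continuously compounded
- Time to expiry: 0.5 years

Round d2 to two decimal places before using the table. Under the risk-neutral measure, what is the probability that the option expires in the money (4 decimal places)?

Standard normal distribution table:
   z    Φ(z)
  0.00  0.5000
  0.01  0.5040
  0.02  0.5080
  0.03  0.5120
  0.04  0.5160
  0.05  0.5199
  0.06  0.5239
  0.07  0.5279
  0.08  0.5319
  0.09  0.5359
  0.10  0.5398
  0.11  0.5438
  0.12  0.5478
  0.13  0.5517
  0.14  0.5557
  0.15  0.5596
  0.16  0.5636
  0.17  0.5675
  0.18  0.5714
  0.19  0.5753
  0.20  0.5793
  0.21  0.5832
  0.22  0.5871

T = 0.5;  σ√T = 0.0919
d₁ = [ln(129/132) + (0.074 + ½·0.13²)·0.5] / (σ√T) = (-0.0230 + 0.0412) / 0.0919 = 0.1984 ⇒ 0.20
d₂ = 0.1984 − 0.0919 = 0.1065 ⇒ 0.11
Risk-neutral Pr[S_T > K] = N(d₂) = N(0.11) = 0.5438

0.5438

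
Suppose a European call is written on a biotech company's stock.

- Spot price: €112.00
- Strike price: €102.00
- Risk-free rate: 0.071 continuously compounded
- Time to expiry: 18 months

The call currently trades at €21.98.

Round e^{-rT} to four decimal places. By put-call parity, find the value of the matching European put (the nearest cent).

exp(−rT) = exp(−0.071·1.5) = 0.8990
Put-call parity: C − P = S − K·e^(−rT) = 112 − 102·0.8990 = 112 − 91.6980 = 20.3020
P = C − (C − P) = 21.98 − (20.3020) = 1.6780

€1.68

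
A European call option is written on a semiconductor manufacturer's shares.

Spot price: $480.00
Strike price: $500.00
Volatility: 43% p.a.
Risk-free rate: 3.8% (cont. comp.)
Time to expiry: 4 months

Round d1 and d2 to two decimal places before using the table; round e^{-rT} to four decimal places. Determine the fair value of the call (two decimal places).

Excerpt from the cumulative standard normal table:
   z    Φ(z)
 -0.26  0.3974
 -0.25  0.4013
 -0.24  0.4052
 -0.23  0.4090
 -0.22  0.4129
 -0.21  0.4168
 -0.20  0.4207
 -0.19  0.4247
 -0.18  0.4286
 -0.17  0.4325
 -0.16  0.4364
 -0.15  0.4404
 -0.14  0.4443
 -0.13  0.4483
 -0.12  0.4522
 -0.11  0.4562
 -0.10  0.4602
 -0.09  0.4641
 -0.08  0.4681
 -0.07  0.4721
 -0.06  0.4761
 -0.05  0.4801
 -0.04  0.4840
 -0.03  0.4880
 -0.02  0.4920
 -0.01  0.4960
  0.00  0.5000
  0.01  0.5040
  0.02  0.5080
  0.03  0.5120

σ√T = 0.43·√0.3333 = 0.2483
d₁ = [ln(480/500) + (0.038 + 0.43²/2)·0.3333] / 0.2483 = [-0.0408 + 0.0435] / 0.2483 = 0.0107 ≈ 0.01
d₂ = d₁ − σ√T = 0.0107 − 0.2483 = -0.2375 ≈ -0.24
exp(−rT) = exp(−0.038·0.3333) = 0.9874
N(d₁) = N(0.01) = 0.5040;  N(d₂) = N(-0.24) = 0.4052
C = 480·0.5040 − 500·0.9874·0.4052 = 241.9200 − 200.0472 = 41.8728

$41.87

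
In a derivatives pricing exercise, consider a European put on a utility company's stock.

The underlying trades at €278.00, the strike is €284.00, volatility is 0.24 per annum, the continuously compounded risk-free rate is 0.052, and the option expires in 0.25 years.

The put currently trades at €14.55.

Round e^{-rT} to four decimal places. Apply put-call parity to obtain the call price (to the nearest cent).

€12.21

exp(−rT) = exp(−0.052·0.25) = 0.9871
Put-call parity: C − P = S − K·e^(−rT) = 278 − 284·0.9871 = 278 − 280.3364 = -2.3364
C = P + (C − P) = 14.55 + (-2.3364) = 12.2136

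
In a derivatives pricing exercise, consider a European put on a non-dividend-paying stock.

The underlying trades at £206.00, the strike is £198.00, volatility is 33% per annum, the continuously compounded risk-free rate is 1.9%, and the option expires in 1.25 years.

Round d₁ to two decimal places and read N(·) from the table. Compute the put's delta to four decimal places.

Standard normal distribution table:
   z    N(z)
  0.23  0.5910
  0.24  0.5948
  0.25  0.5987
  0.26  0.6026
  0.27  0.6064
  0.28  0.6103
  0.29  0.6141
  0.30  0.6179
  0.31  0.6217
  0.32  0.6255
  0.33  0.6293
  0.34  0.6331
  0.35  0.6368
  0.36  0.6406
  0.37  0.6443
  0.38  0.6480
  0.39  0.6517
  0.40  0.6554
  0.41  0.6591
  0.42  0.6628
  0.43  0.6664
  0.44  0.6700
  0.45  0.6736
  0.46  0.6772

σ√T = 0.33 × 1.1180 = 0.3690
ln(S/K) + (r + σ²/2)T = ln(206/198) + (0.019 + 0.33²/2)·1.25 = 0.0396 + 0.0918 = 0.1314
d₁ = 0.1314 / 0.3690 = 0.3562 which rounds to 0.36
N(d₁) = N(0.36) = 0.6406
Δ_put = N(d₁) − 1 = 0.6406 − 1 = -0.3594

-0.3594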